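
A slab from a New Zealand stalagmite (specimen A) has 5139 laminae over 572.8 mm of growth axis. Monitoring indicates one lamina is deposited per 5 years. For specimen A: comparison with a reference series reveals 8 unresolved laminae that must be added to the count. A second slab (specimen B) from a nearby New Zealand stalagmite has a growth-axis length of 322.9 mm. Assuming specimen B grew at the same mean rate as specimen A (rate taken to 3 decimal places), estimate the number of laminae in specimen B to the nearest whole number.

2935 laminae

Specimen A: after corrections the count is 5139 + 8 = 5147 laminae.
Specimen A: at 5 years per lamina, 5147 × 5 = 25735 years.
A: Extension rate ≈ 572.8 / 25735 = 0.022 mm per year.
Specimen B: 322.9 mm / 0.022 mm per year = 14677.27 years; at 5 years per lamina that is 14677.27 / 5 ≈ 2935 laminae.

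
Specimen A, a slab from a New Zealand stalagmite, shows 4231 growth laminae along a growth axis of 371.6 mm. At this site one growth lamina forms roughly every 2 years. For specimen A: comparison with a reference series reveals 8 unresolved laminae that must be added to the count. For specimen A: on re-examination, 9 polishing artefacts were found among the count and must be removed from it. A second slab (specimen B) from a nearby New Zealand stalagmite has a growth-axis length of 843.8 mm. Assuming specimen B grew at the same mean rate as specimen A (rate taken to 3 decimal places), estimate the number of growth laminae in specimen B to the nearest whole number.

9589 growth laminae

Specimen A: correcting the raw count gives 4231 − 9 + 8 = 4230 true growth laminae.
Specimen A: at 2 years per growth lamina, 4230 × 2 = 8460 years.
A: Mean rate = 371.6 mm / 8460 years ≈ 0.044 mm/year.
For B, 843.8 / 0.044 = 19177.27 years; at 2 years per growth lamina that is 19177.27 / 2 ≈ 9589 growth laminae.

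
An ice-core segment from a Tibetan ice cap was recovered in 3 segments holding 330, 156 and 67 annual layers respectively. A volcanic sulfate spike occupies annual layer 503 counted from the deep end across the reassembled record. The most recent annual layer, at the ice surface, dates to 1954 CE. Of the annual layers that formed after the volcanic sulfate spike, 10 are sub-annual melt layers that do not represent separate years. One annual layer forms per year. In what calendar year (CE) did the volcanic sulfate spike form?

Total annual layers = 330 + 156 + 67 = 553.
The volcanic sulfate spike sits at annual layer 503 from the deep end, so 553 − 503 = 50 annual layers formed after it.
Excluding 10 false annual layers: 50 − 10 = 40.
1954 − 40 = 1914 CE.

1914 CE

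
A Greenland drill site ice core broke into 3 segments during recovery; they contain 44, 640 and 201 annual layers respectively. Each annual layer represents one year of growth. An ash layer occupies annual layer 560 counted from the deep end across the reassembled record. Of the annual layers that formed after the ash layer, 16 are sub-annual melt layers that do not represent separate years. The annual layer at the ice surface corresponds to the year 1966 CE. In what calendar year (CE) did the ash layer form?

1657 CE

Total annual layers = 44 + 640 + 201 = 885.
Between annual layer 560 and the ice surface there are 885 − 560 = 325 annual layers.
Excluding 16 false annual layers: 325 − 16 = 309.
1966 − 309 = 1657 CE.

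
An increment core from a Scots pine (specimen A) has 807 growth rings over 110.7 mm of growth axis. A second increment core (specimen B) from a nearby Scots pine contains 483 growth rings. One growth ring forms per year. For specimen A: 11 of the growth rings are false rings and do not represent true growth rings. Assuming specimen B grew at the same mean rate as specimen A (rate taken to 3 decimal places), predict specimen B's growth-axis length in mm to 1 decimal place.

Specimen A: adjusted count: 807 − 11 = 796 growth rings.
A: 110.7 mm over 796 years gives 110.7 / 796 ≈ 0.139 mm per year.
Length of B = 0.139 × 483 = 67.1 mm.

67.1 mm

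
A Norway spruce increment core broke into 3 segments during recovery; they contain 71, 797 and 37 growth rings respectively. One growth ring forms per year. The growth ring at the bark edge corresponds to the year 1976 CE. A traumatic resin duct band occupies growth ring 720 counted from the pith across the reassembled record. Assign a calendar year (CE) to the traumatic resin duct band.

Total growth rings = 71 + 797 + 37 = 905.
The traumatic resin duct band sits at growth ring 720 from the pith, so 905 − 720 = 185 growth rings formed after it.
The growth ring at the bark edge is 1976 CE, so the traumatic resin duct band dates to 1976 − 185 = 1791 CE.

1791 CE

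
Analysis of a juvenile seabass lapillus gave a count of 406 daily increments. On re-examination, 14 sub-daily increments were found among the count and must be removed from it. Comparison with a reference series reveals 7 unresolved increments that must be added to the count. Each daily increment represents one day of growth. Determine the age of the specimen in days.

True daily increment count = 406 − 14 + 7 = 399.
At one daily increment per day, that is 399 days.

399 days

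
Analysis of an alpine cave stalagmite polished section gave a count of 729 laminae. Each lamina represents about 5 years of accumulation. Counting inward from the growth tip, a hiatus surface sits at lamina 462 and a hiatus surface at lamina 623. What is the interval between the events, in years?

623 − 462 = 161 laminae lie between the two events.
At 5 years per lamina, 161 × 5 = 805 years.

805 years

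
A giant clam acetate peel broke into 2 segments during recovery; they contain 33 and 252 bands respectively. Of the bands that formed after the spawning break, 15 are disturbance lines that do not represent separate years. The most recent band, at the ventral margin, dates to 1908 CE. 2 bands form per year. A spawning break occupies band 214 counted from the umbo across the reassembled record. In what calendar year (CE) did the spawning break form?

Total bands = 33 + 252 = 285.
The spawning break sits at band 214 from the umbo, so 285 − 214 = 71 bands formed after it.
Removing the 15 false bands leaves 71 − 15 = 56 true bands beyond the spawning break.
With 2 bands per year, 56 / 2 = 28 years.
The band at the ventral margin is 1908 CE, so the spawning break dates to 1908 − 28 = 1880 CE.

1880 CE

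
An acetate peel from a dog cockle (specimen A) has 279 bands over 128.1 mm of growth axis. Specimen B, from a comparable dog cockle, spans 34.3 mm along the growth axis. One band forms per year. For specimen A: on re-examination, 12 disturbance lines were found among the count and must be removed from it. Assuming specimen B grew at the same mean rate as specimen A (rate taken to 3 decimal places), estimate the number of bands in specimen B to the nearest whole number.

71 bands

Specimen A: true band count = 279 − 12 = 267.
A: Mean rate = 128.1 mm / 267 years ≈ 0.480 mm/year.
For B, 34.3 / 0.480 = 71.46 years ≈ 71 bands.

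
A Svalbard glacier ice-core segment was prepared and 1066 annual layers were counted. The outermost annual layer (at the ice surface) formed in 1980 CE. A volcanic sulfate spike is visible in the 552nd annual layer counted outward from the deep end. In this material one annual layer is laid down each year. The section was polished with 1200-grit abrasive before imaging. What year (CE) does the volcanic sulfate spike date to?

1466 CE

The volcanic sulfate spike sits at annual layer 552 from the deep end, so 1066 − 552 = 514 annual layers formed after it.
Counting back 514 years from 1980 CE places the volcanic sulfate spike in 1980 − 514 = 1466 CE.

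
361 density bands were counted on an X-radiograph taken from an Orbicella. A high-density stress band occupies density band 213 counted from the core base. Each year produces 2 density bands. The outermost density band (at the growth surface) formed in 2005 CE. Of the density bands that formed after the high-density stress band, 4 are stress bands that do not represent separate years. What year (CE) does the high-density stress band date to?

The high-density stress band sits at density band 213 from the core base, so 361 − 213 = 148 density bands formed after it.
Excluding 4 false density bands: 148 − 4 = 144.
Dividing by 2 density bands per year: 144 / 2 = 72 years.
The density band at the growth surface is 2005 CE, so the high-density stress band dates to 2005 − 72 = 1933 CE.

1933 CE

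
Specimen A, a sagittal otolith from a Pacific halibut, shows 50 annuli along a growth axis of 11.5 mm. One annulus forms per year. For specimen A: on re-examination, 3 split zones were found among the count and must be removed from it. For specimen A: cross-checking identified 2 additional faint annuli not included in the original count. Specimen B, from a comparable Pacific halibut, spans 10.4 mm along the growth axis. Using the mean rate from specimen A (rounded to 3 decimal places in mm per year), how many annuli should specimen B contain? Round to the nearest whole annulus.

Specimen A: correcting the raw count gives 50 − 3 + 2 = 49 true annuli.
A: 11.5 mm over 49 years gives 11.5 / 49 ≈ 0.235 mm per year.
B spans 10.4 / 0.235 = 44.26 years ≈ 44 annuli.

44 annuli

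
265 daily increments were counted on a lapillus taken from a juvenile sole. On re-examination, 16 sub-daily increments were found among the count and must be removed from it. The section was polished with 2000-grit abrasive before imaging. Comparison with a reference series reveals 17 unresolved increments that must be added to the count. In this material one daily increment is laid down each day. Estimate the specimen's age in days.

266 days

Correcting the raw count gives 265 − 16 + 17 = 266 true daily increments.
One daily increment per day makes the duration 266 days.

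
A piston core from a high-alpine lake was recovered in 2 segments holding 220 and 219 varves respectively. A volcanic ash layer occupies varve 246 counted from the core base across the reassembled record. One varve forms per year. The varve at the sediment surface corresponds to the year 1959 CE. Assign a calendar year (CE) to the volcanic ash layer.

Total varves = 220 + 219 = 439.
Between varve 246 and the sediment surface there are 439 − 246 = 193 varves.
The varve at the sediment surface is 1959 CE, so the volcanic ash layer dates to 1959 − 193 = 1766 CE.

1766 CE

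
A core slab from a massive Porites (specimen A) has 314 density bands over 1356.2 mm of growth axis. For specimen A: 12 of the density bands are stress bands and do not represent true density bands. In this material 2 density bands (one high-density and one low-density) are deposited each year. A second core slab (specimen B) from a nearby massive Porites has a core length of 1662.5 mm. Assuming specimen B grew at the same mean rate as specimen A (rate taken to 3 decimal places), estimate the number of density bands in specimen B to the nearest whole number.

Specimen A: adjusted count: 314 − 12 = 302 density bands.
Specimen A: 302 density bands at 2 per year is 302 / 2 = 151 years.
A: Mean rate = 1356.2 mm / 151 years ≈ 8.981 mm/year.
Specimen B: 1662.5 mm / 8.981 mm per year = 185.11 years; at 2 density bands per year that is 185.11 × 2 ≈ 370 density bands.

370 density bands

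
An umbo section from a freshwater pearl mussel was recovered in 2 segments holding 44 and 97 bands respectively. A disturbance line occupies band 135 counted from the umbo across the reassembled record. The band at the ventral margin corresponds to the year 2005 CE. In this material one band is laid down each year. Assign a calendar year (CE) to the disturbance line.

Total bands = 44 + 97 = 141.
141 − 135 = 6 bands lie beyond the disturbance line toward the ventral margin.
The band at the ventral margin is 2005 CE, so the disturbance line dates to 2005 − 6 = 1999 CE.

1999 CE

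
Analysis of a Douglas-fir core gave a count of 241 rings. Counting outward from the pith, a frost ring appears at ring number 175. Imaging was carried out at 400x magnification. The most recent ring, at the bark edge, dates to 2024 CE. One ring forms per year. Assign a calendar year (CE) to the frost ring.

241 − 175 = 66 rings lie beyond the frost ring toward the bark edge.
2024 − 66 = 1958 CE.

1958 CE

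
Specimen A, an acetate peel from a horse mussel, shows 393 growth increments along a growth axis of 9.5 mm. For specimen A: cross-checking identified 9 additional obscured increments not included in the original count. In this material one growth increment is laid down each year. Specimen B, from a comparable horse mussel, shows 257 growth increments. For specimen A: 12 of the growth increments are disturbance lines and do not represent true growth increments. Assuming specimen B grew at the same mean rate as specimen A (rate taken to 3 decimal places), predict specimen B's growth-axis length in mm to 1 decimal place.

6.2 mm

Specimen A: true growth increment count = 393 − 12 + 9 = 390.
A: 9.5 mm over 390 years gives 9.5 / 390 ≈ 0.024 mm/year.
B's length ≈ 0.024 × 257 = 6.2 mm.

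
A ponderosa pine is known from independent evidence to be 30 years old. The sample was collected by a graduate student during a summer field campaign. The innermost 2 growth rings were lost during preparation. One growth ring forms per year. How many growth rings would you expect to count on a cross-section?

One growth ring per year gives 30 growth rings over 30 years.
Less the 2 uncaptured growth rings: 30 − 2 = 28.

28 growth rings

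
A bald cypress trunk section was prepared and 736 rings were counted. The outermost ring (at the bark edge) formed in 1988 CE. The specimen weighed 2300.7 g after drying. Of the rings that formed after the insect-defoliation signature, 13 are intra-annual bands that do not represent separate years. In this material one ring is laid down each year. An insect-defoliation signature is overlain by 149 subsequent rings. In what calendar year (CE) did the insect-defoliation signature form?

149 rings formed after the insect-defoliation signature.
Excluding 13 false rings: 149 − 13 = 136.
1988 − 136 = 1852 CE.

1852 CE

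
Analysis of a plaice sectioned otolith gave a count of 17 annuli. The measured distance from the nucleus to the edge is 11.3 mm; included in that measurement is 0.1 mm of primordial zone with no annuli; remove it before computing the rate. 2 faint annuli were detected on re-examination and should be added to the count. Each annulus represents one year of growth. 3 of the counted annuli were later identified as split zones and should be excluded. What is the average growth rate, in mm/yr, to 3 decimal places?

True annulus count = 17 − 3 + 2 = 16.
Removing the 0.1 mm offcut leaves 11.3 − 0.1 = 11.2 mm.
11.2 mm over 16 years gives 11.2 / 16 ≈ 0.700 mm/yr.

0.700 mm/yr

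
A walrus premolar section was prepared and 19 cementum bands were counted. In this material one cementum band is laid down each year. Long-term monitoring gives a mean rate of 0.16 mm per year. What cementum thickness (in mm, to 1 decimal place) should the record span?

3.0 mm

The record spans 19 years at 0.16 mm per year.
19 years at 0.16 mm/year gives 0.16 × 19 = 3.0 mm.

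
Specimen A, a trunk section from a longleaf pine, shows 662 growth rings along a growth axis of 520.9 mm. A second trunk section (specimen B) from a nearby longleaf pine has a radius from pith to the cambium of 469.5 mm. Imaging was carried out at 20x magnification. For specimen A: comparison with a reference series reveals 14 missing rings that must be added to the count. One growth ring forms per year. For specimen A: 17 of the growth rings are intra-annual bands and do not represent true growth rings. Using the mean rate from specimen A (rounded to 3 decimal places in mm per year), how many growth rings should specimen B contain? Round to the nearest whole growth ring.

594 growth rings

Specimen A: correcting the raw count gives 662 − 17 + 14 = 659 true growth rings.
A: Extension rate ≈ 520.9 / 659 = 0.790 mm/year.
For B, 469.5 / 0.790 = 594.30 years ≈ 594 growth rings.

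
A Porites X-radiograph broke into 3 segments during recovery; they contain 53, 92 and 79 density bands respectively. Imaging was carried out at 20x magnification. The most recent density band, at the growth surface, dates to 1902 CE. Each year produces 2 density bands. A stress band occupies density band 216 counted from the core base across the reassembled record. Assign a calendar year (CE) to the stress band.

1898 CE

Total density bands = 53 + 92 + 79 = 224.
The stress band sits at density band 216 from the core base, so 224 − 216 = 8 density bands formed after it.
With 2 density bands per year, 8 / 2 = 4 years.
1902 − 4 = 1898 CE.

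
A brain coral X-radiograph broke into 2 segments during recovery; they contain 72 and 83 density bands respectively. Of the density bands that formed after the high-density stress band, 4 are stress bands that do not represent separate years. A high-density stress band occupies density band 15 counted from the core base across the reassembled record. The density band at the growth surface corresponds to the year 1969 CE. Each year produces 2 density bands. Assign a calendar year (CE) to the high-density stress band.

1901 CE

Total density bands = 72 + 83 = 155.
The high-density stress band sits at density band 15 from the core base, so 155 − 15 = 140 density bands formed after it.
Excluding 4 false density bands: 140 − 4 = 136.
136 density bands at 2 per year is 136 / 2 = 68 years.
Counting back 68 years from 1969 CE places the high-density stress band in 1969 − 68 = 1901 CE.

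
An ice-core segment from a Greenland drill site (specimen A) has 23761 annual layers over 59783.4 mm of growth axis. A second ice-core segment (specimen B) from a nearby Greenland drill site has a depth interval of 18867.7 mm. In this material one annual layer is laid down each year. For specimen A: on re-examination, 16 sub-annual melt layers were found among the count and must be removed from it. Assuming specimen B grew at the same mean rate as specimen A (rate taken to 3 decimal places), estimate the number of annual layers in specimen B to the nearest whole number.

7493 annual layers

Specimen A: after corrections the count is 23761 − 16 = 23745 annual layers.
A: 59783.4 mm over 23745 years gives 59783.4 / 23745 ≈ 2.518 mm/yr.
For B, 18867.7 / 2.518 = 7493.13 years ≈ 7493 annual layers.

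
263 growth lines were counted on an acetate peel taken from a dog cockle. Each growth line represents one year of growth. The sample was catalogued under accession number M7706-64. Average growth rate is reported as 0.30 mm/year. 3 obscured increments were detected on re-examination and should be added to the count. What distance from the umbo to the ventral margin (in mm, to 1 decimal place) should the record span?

79.8 mm

Adjusted count: 263 + 3 = 266 growth lines.
Predicted length = 0.30 mm/year × 266 years = 79.8 mm.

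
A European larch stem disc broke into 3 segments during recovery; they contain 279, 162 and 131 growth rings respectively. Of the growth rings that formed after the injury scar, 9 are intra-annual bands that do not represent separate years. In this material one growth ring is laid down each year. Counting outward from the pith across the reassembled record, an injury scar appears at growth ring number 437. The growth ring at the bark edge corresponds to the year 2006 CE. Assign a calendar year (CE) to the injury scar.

1880 CE

Total growth rings = 279 + 162 + 131 = 572.
572 − 437 = 135 growth rings lie beyond the injury scar toward the bark edge.
Excluding 9 false growth rings: 135 − 9 = 126.
The growth ring at the bark edge is 2006 CE, so the injury scar dates to 2006 − 126 = 1880 CE.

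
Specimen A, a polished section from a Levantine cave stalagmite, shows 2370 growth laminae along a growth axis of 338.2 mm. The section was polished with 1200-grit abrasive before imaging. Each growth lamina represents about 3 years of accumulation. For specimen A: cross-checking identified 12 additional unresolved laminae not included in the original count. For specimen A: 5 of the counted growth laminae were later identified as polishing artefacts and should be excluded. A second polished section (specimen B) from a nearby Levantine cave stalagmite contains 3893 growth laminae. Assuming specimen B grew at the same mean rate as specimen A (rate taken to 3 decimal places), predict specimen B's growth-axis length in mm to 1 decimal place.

548.9 mm

Specimen A: true growth lamina count = 2370 − 5 + 12 = 2377.
Specimen A: multiplying by 3 years per growth lamina: 2377 × 3 = 7131 years.
A: Extension rate ≈ 338.2 / 7131 = 0.047 mm/year.
Specimen B: at 3 years per growth lamina, 3893 × 3 = 11679 years. Length of B = 0.047 × 11679 = 548.9 mm.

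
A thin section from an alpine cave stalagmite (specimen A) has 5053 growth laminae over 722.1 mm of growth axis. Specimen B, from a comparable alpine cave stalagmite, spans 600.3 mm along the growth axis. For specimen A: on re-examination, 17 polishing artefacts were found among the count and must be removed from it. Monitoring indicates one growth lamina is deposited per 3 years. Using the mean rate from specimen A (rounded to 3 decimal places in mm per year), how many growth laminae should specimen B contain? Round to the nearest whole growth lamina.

Specimen A: adjusted count: 5053 − 17 = 5036 growth laminae.
Specimen A: at 3 years per growth lamina, 5036 × 3 = 15108 years.
A: Mean rate = 722.1 mm / 15108 years ≈ 0.048 mm per year.
For B, 600.3 / 0.048 = 12506.25 years; at 3 years per growth lamina that is 12506.25 / 3 ≈ 4169 growth laminae.

4169 growth laminae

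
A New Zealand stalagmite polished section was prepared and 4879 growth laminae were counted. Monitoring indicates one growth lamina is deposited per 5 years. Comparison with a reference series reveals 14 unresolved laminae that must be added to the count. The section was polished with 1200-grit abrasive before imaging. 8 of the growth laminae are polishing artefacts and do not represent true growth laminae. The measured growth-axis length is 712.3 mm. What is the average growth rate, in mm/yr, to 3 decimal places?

Adjusted count: 4879 − 8 + 14 = 4885 growth laminae.
At 5 years per growth lamina, 4885 × 5 = 24425 years.
Mean rate = 712.3 mm / 24425 years ≈ 0.029 mm/yr.

0.029 mm/yr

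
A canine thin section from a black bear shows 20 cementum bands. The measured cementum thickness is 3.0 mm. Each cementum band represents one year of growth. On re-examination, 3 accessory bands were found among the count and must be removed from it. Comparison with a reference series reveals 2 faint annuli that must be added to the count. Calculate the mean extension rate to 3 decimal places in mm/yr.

After corrections the count is 20 − 3 + 2 = 19 cementum bands.
3.0 mm over 19 years gives 3.0 / 19 ≈ 0.158 mm/yr.

0.158 mm/yr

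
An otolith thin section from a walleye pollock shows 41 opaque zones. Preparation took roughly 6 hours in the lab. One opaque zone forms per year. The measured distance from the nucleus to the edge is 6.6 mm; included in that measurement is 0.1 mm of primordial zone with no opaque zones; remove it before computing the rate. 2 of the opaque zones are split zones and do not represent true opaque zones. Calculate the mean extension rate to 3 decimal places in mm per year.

True opaque zone count = 41 − 2 = 39.
Net length = 6.6 − 0.1 = 6.5 mm.
Mean rate = 6.5 mm / 39 years ≈ 0.167 mm per year.

0.167 mm per year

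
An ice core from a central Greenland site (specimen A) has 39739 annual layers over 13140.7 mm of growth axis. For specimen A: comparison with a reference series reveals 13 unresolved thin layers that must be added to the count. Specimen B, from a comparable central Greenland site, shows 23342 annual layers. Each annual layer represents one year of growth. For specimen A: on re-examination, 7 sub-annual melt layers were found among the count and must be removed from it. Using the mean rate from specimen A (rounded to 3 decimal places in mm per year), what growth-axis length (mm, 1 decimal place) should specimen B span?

Specimen A: correcting the raw count gives 39739 − 7 + 13 = 39745 true annual layers.
A: Extension rate ≈ 13140.7 / 39745 = 0.331 mm/yr.
For B, 0.331 mm/year × 23342 years = 7726.2 mm.

7726.2 mm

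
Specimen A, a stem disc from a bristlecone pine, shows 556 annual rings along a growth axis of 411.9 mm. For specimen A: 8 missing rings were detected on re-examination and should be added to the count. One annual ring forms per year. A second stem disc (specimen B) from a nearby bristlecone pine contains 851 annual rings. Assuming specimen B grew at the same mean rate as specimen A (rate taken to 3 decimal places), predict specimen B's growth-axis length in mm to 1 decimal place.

621.2 mm

Specimen A: adjusted count: 556 + 8 = 564 annual rings.
A: Extension rate ≈ 411.9 / 564 = 0.730 mm/year.
B's length ≈ 0.730 × 851 = 621.2 mm.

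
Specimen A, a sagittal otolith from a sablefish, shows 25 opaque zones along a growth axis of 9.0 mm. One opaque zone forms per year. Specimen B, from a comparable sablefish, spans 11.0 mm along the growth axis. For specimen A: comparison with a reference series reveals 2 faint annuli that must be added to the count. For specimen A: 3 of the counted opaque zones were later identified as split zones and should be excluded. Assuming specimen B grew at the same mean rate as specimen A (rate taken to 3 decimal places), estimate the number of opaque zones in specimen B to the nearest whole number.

29 opaque zones

Specimen A: after corrections the count is 25 − 3 + 2 = 24 opaque zones.
A: Mean rate = 9.0 mm / 24 years ≈ 0.375 mm/yr.
For B, 11.0 / 0.375 = 29.33 years ≈ 29 opaque zones.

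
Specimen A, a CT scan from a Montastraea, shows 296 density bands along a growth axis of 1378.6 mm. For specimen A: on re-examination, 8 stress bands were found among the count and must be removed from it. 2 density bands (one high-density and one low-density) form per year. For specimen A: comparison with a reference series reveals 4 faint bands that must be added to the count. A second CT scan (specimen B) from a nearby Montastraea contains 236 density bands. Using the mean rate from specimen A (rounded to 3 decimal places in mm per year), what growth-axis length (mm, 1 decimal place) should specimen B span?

1114.2 mm

Specimen A: correcting the raw count gives 296 − 8 + 4 = 292 true density bands.
Specimen A: 292 density bands at 2 per year is 292 / 2 = 146 years.
A: Mean rate = 1378.6 mm / 146 years ≈ 9.442 mm per year.
Specimen B: with 2 density bands per year, 236 / 2 = 118 years. B's length ≈ 9.442 × 118 = 1114.2 mm.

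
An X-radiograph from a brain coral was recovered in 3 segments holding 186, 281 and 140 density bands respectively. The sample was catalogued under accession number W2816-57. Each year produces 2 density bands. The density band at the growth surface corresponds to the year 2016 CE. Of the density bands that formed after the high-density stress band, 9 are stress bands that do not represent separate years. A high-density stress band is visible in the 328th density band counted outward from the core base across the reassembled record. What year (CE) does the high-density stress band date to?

1881 CE

Total density bands = 186 + 281 + 140 = 607.
The high-density stress band sits at density band 328 from the core base, so 607 − 328 = 279 density bands formed after it.
279 − 9 false = 270 true density bands after the high-density stress band.
Dividing by 2 density bands per year: 270 / 2 = 135 years.
Counting back 135 years from 2016 CE places the high-density stress band in 2016 − 135 = 1881 CE.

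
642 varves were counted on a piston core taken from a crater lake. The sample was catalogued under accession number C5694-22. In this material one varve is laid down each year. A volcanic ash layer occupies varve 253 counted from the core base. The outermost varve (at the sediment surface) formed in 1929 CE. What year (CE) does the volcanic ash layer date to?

Between varve 253 and the sediment surface there are 642 − 253 = 389 varves.
1929 − 389 = 1540 CE.

1540 CE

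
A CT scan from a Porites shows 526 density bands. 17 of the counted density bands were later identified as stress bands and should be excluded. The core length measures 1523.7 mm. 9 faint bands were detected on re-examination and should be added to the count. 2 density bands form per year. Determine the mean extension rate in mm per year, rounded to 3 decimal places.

5.883 mm per year

Adjusted count: 526 − 17 + 9 = 518 density bands.
518 density bands at 2 per year is 518 / 2 = 259 years.
Extension rate ≈ 1523.7 / 259 = 5.883 mm per year.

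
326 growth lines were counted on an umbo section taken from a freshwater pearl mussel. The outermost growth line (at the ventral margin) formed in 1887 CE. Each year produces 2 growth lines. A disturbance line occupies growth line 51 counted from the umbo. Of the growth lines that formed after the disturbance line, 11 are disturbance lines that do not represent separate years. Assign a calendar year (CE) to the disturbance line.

326 − 51 = 275 growth lines lie beyond the disturbance line toward the ventral margin.
275 − 11 false = 264 true growth lines after the disturbance line.
Dividing by 2 growth lines per year: 264 / 2 = 132 years.
1887 − 132 = 1755 CE.

1755 CE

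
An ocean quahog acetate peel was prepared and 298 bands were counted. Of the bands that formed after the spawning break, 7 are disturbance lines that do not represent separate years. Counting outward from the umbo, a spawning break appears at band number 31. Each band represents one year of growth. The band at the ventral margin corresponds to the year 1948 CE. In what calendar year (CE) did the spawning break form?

The spawning break sits at band 31 from the umbo, so 298 − 31 = 267 bands formed after it.
267 − 7 false = 260 true bands after the spawning break.
1948 − 260 = 1688 CE.

1688 CE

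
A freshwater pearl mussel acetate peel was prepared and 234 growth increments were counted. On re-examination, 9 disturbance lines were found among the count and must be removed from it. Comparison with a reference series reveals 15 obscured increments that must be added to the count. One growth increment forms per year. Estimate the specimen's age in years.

After corrections the count is 234 − 9 + 15 = 240 growth increments.
One growth increment per year makes the duration 240 years.

240 years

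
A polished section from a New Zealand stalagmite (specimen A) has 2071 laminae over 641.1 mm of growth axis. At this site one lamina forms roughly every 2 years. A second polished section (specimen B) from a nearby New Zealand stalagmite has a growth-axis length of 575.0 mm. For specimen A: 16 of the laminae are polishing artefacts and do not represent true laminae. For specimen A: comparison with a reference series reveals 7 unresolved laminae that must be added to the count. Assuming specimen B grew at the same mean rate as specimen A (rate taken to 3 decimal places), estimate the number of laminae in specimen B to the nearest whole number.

1855 laminae

Specimen A: correcting the raw count gives 2071 − 16 + 7 = 2062 true laminae.
Specimen A: at 2 years per lamina, 2062 × 2 = 4124 years.
A: Extension rate ≈ 641.1 / 4124 = 0.155 mm/year.
B spans 575.0 / 0.155 = 3709.68 years; at 2 years per lamina that is 3709.68 / 2 ≈ 1855 laminae.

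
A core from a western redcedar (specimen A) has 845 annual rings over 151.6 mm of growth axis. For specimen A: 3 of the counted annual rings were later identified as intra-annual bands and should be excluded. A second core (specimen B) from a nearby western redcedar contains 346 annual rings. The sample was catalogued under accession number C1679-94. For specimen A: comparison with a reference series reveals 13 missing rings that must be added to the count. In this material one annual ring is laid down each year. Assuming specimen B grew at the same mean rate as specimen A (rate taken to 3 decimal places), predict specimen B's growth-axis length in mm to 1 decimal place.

61.2 mm

Specimen A: correcting the raw count gives 845 − 3 + 13 = 855 true annual rings.
A: 151.6 mm over 855 years gives 151.6 / 855 ≈ 0.177 mm/yr.
Length of B = 0.177 × 346 = 61.2 mm.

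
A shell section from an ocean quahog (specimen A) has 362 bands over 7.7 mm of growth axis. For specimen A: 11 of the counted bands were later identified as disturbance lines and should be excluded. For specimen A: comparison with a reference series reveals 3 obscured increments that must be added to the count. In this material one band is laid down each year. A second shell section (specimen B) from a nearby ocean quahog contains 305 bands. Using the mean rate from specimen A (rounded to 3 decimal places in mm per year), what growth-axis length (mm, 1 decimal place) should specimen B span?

6.7 mm

Specimen A: correcting the raw count gives 362 − 11 + 3 = 354 true bands.
A: Mean rate = 7.7 mm / 354 years ≈ 0.022 mm per year.
For B, 0.022 mm/year × 305 years = 6.7 mm.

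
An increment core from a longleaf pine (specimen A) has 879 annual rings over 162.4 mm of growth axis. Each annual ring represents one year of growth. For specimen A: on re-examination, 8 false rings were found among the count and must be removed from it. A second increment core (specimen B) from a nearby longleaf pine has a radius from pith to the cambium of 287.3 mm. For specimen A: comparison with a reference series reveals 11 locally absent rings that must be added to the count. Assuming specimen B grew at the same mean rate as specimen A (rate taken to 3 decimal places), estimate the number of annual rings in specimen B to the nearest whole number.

1561 annual rings

Specimen A: correcting the raw count gives 879 − 8 + 11 = 882 true annual rings.
A: Mean rate = 162.4 mm / 882 years ≈ 0.184 mm/year.
Specimen B: 287.3 mm / 0.184 mm per year = 1561.41 years ≈ 1561 annual rings.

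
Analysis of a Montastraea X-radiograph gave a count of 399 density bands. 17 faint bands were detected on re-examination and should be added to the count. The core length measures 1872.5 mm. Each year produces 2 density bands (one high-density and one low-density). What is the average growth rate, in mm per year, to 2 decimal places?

Adjusted count: 399 + 17 = 416 density bands.
With 2 density bands per year, 416 / 2 = 208 years.
Extension rate ≈ 1872.5 / 208 = 9.00 mm per year.

9.00 mm per year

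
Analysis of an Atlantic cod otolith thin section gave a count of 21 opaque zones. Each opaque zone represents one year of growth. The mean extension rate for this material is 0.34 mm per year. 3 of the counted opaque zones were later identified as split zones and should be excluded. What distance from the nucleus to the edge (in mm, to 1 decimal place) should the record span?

6.1 mm

Correcting the raw count gives 21 − 3 = 18 true opaque zones.
Length ≈ 0.34 × 18 = 6.1 mm.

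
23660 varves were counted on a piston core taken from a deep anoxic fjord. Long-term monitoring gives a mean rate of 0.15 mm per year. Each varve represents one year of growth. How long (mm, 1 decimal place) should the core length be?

23660 years of growth are recorded.
23660 years at 0.15 mm/year gives 0.15 × 23660 = 3549.0 mm.

3549.0 mm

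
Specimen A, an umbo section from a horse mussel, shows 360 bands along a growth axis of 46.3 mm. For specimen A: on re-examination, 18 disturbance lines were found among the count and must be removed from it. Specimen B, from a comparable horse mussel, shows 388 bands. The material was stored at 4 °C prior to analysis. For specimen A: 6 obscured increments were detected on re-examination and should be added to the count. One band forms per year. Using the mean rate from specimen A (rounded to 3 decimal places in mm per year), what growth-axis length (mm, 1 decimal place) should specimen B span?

Specimen A: true band count = 360 − 18 + 6 = 348.
A: Extension rate ≈ 46.3 / 348 = 0.133 mm per year.
B's length ≈ 0.133 × 388 = 51.6 mm.

51.6 mm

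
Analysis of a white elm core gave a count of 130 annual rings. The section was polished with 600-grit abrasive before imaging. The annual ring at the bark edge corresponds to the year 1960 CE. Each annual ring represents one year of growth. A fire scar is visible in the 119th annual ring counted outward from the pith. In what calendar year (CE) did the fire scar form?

1949 CE

130 − 119 = 11 annual rings lie beyond the fire scar toward the bark edge.
The annual ring at the bark edge is 1960 CE, so the fire scar dates to 1960 − 11 = 1949 CE.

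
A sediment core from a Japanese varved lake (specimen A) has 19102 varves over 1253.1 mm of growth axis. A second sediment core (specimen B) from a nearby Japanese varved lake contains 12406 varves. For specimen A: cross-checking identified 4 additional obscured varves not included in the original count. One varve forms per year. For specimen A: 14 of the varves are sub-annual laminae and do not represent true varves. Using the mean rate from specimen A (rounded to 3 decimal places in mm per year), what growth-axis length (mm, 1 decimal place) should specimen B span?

818.8 mm

Specimen A: adjusted count: 19102 − 14 + 4 = 19092 varves.
A: 1253.1 mm over 19092 years gives 1253.1 / 19092 ≈ 0.066 mm/year.
B's length ≈ 0.066 × 12406 = 818.8 mm.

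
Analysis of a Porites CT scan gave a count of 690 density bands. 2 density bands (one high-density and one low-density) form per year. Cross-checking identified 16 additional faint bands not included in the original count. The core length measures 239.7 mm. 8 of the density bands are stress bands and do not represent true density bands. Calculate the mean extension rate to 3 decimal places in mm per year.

0.687 mm per year

Adjusted count: 690 − 8 + 16 = 698 density bands.
With 2 density bands per year, 698 / 2 = 349 years.
Mean rate = 239.7 mm / 349 years ≈ 0.687 mm per year.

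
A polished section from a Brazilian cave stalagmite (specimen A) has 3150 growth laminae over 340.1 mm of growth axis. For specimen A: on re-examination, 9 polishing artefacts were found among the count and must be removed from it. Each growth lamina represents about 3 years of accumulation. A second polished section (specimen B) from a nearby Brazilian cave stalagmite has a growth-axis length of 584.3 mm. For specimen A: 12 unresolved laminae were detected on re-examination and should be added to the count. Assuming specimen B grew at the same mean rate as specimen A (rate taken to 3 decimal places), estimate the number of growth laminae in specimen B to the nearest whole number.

Specimen A: adjusted count: 3150 − 9 + 12 = 3153 growth laminae.
Specimen A: multiplying by 3 years per growth lamina: 3153 × 3 = 9459 years.
A: 340.1 mm over 9459 years gives 340.1 / 9459 ≈ 0.036 mm/yr.
For B, 584.3 / 0.036 = 16230.56 years; at 3 years per growth lamina that is 16230.56 / 3 ≈ 5410 growth laminae.

5410 growth laminae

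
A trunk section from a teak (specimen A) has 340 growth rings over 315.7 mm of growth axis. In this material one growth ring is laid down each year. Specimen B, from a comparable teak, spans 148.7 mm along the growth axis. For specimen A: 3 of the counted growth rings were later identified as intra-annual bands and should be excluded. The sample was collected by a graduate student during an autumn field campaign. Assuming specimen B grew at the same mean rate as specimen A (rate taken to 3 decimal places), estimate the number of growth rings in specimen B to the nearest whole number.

159 growth rings

Specimen A: correcting the raw count gives 340 − 3 = 337 true growth rings.
A: 315.7 mm over 337 years gives 315.7 / 337 ≈ 0.937 mm/year.
For B, 148.7 / 0.937 = 158.70 years ≈ 159 growth rings.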